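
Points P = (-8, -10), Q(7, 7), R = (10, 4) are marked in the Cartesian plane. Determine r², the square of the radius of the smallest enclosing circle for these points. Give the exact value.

130.5078125

Side lengths²: PQ² = 514, PR² = 520, QR² = 18.
Since PR² = 520 < 514 + 18 = 532, the triangle is acute, so the smallest enclosing circle is the circumcircle.
Circumcentre = (0.5625, -2.4375), r² = 130.5078125.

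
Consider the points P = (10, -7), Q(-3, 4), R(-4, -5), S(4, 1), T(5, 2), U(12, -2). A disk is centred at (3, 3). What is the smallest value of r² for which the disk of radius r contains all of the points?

149

The required radius is the distance from (3, 3) to the farthest point.
Squared distances: 149, 37, 113, 5, 5, 106.
Maximum is 149, attained at P.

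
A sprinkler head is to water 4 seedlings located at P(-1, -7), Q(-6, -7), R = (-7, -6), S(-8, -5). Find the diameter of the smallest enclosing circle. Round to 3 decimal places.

The farthest pair is P–S with squared distance 53. The circle on this segment as diameter has centre (-4.5, -6) and r² = 53/4 = 13.25.
Check Q: distance² to centre = 3.25 ≤ 13.25, so it lies inside.
All remaining points lie in this disk, and no smaller disk contains both endpoints, so this is the minimum enclosing circle.
Diameter = 2r = 2√(13.25) ≈ 7.280.

7.280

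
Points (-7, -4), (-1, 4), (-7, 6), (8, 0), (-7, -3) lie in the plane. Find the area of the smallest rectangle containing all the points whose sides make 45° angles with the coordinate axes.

199.5

In coordinates u = x + y, v = x − y the rectangle is axis-aligned; the map (x,y)→(u,v) scales areas by 2.
u-values: -11, 3, -1, 8, -10; range = 8 − (-11) = 19.
v-values: -3, -5, -13, 8, -4; range = 8 − (-13) = 21.
Area = (19 × 21) / 2 = 199.5.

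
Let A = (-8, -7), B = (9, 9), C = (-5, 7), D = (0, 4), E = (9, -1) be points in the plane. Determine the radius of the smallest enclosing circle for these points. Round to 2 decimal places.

11.67

The farthest pair is A–B with squared distance 545. The circle on this segment as diameter has centre (0.5, 1) and r² = 545/4 = 136.25.
Check C: distance² to centre = 66.25 ≤ 136.25, so it lies inside.
All remaining points lie in this disk, and no smaller disk contains both endpoints, so this is the minimum enclosing circle.
r = √(136.25) ≈ 11.67.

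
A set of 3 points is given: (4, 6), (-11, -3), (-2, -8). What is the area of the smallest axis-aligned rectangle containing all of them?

x ranges over [-11, 4], width 15.
y ranges over [-8, 6], height 14.
Area = 15 × 14 = 210.

210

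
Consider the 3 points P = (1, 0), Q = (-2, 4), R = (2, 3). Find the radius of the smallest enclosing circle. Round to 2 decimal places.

Side lengths²: PQ² = 25, PR² = 10, QR² = 17.
Since PQ² = 25 < 17 + 10 = 27, the triangle is acute, so the smallest enclosing circle is the circumcircle.
Circumcentre = (-9/26, 55/26), r² = 2125/338.
r = √(2125/338) ≈ 2.51.

2.51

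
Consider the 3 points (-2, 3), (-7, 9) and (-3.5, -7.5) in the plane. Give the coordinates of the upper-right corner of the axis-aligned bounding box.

(-2, 9)

x-range [-7, -2], y-range [-7.5, 9].
The upper-right corner is (-2, 9).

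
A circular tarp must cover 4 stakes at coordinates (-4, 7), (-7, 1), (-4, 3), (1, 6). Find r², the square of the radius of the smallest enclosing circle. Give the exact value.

The minimum enclosing circle of a finite set is fixed by two of the points (as a diameter) or three (as a circumcircle).
The farthest pair is (-7, 1)–(1, 6) with squared distance 89. The circle on this segment as diameter has centre (-3, 3.5) and r² = 89/4 = 22.25.
Check (-4, 7): distance² to centre = 13.25 ≤ 22.25, so it lies inside.
All remaining points lie in this disk, and no smaller disk contains both endpoints, so this is the minimum enclosing circle.

22.25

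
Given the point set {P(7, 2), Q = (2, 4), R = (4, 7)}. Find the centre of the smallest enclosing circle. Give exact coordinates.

Side lengths²: PQ² = 29, PR² = 34, QR² = 13.
Since PR² = 34 < 29 + 13 = 42, the triangle is acute, so the smallest enclosing circle is the circumcircle.
Circumcentre = (189/38, 159/38), r² = 6409/722.
Centre = (189/38, 159/38).

(189/38, 159/38)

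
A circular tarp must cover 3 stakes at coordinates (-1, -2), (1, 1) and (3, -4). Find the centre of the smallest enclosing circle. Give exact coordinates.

Call the three points A, B, C in the order given.
Side lengths²: AB² = 13, AC² = 20, BC² = 29.
Since BC² = 29 < 20 + 13 = 33, the triangle is acute, so the smallest enclosing circle is the circumcircle.
Circumcentre = (1.6875, -1.625), r² = 7.36328125.
Centre = (1.6875, -1.625).

(1.6875, -1.625)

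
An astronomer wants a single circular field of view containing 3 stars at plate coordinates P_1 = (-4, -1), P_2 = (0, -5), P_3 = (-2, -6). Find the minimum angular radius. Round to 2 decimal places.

Side lengths²: P_1P_2² = 32, P_1P_3² = 29, P_2P_3² = 5.
Since P_1P_2² = 32 < 29 + 5 = 34, the triangle is acute, so the smallest enclosing circle is the circumcircle.
Circumcentre = (-13/6, -19/6), r² = 145/18.
r = √(145/18) ≈ 2.84.

2.84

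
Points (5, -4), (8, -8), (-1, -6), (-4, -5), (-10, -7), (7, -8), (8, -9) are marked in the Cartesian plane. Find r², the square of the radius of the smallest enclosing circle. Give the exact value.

The farthest pair is (-10, -7)–(8, -9) with squared distance 328. The circle on this segment as diameter has centre (-1, -8) and r² = 328/4 = 82.
Check (5, -4): distance² to centre = 52 ≤ 82, so it lies inside.
All remaining points lie in this disk, and no smaller disk contains both endpoints, so this is the minimum enclosing circle.

82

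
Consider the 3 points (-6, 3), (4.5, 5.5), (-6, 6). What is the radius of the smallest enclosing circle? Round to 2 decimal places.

5.40

Call the three points A, B, C in the order given.
Side lengths²: AB² = 116.5, AC² = 9, BC² = 110.5.
Since AB² = 116.5 < 110.5 + 9 = 119.5, the triangle is acute, so the smallest enclosing circle is the circumcircle.
Circumcentre = (-17/21, 4.5), r² = 51493/1764.
r = √(51493/1764) ≈ 5.40.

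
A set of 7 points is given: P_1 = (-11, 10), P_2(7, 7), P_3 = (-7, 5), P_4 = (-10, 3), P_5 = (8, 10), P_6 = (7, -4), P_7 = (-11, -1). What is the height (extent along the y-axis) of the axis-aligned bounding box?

max y = 10, min y = -4, so height = 14.

14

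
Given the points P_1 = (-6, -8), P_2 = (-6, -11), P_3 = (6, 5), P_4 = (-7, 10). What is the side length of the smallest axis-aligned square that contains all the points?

21

The bounding box has width 13 and height 21.
An axis-aligned square enclosing the set must have side ≥ max(width, height).
So the minimum side is max(13, 21) = 21.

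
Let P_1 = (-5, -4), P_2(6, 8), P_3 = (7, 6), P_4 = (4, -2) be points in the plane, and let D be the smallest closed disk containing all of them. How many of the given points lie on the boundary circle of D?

2

By Welzl's lemma the MEC is supported by two points (diametrically opposite) or three points (on a circumcircle).
The farthest pair is P_1–P_2 with squared distance 265. The circle on this segment as diameter has centre (0.5, 2) and r² = 265/4 = 66.25.
Check P_3: distance² to centre = 58.25 ≤ 66.25, so it lies inside.
All remaining points lie in this disk, and no smaller disk contains both endpoints, so this is the minimum enclosing circle.
The points at distance exactly r from the centre are P_1, P_2 — 2 points.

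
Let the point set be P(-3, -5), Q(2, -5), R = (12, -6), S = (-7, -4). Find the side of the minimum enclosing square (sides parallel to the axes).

19

The bounding box has width 19 and height 2.
An axis-aligned square enclosing the set must have side ≥ max(width, height).
So the minimum side is max(19, 2) = 19.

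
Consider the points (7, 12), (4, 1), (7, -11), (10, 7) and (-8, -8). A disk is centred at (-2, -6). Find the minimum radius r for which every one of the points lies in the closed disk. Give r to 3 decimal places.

20.125

The required radius is the distance from (-2, -6) to the farthest point.
Squared distances: 405, 85, 106, 313, 40.
Maximum is 405, attained at (7, 12).
r = √405 ≈ 20.125.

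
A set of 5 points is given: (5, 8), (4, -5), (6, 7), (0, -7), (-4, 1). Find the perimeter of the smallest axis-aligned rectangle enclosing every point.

Width = max x − min x = 6 − (-4) = 10.
Height = max y − min y = 8 − (-7) = 15.
Perimeter = 2(10 + 15) = 50.

50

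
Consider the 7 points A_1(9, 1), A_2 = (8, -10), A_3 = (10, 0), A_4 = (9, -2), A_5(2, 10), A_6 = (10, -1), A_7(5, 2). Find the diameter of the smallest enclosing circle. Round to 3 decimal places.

By Welzl's lemma the MEC is supported by two points (diametrically opposite) or three points (on a circumcircle).
The farthest pair is A_2–A_5 with squared distance 436. The circle on this segment as diameter has centre (5, 0) and r² = 436/4 = 109.
Check A_1: distance² to centre = 17 ≤ 109, so it lies inside.
All remaining points lie in this disk, and no smaller disk contains both endpoints, so this is the minimum enclosing circle.
Diameter = 2r = 2√109 ≈ 20.881.

20.881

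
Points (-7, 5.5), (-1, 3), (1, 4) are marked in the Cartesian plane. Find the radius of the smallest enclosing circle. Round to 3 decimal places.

4.070

Call the three points A, B, C in the order given.
Side lengths²: AB² = 42.25, AC² = 66.25, BC² = 5.
Since AC² = 66.25 ≥ 42.25 + 5 = 47.25, the angle opposite AC is not acute, so the smallest enclosing circle has AC as diameter.
Centre = midpoint of AC = (-3, 4.75), r² = 66.25/4 = 16.5625.
r = √(16.5625) ≈ 4.070.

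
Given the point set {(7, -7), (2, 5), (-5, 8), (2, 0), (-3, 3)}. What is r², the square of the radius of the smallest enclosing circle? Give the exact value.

The farthest pair is (7, -7)–(-5, 8) with squared distance 369. The circle on this segment as diameter has centre (1, 0.5) and r² = 369/4 = 92.25.
Check (2, 5): distance² to centre = 21.25 ≤ 92.25, so it lies inside.
All remaining points lie in this disk, and no smaller disk contains both endpoints, so this is the minimum enclosing circle.

92.25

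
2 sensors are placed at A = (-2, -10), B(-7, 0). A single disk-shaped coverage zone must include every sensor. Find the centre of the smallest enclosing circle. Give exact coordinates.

The smallest circle enclosing two points has them as diameter endpoints.
Centre = midpoint = (-4.5, -5); r² = |AB|²/4 = 125/4 = 31.25.
Centre = (-4.5, -5).

(-4.5, -5)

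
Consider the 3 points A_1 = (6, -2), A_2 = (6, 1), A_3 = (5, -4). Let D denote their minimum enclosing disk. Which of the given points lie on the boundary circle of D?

Side lengths²: A_1A_2² = 9, A_1A_3² = 5, A_2A_3² = 26.
Since A_2A_3² = 26 ≥ 9 + 5 = 14, the angle opposite A_2A_3 is not acute, so the smallest enclosing circle has A_2A_3 as diameter.
Centre = midpoint of A_2A_3 = (5.5, -1.5), r² = 26/4 = 6.5.
The points at distance exactly r from the centre are A_2, A_3 — 2 points.

A_2, A_3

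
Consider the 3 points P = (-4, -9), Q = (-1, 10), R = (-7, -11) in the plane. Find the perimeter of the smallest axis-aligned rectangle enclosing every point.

Width = max x − min x = -1 − (-7) = 6.
Height = max y − min y = 10 − (-11) = 21.
Perimeter = 2(6 + 21) = 54.

54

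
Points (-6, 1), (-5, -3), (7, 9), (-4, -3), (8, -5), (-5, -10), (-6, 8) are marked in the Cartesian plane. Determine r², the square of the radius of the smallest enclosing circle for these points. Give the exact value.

By Welzl's lemma the MEC is supported by two points (diametrically opposite) or three points (on a circumcircle).
The farthest pair is (7, 9)–(-5, -10) with squared distance 505. The circle on this segment as diameter has centre (1, -0.5) and r² = 505/4 = 126.25.
Check (-6, 1): distance² to centre = 51.25 ≤ 126.25, so it lies inside.
All remaining points lie in this disk, and no smaller disk contains both endpoints, so this is the minimum enclosing circle.

126.25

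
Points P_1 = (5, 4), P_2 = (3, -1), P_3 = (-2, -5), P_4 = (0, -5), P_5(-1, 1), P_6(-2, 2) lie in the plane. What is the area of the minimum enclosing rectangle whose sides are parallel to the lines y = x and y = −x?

In coordinates u = x + y, v = x − y the rectangle is axis-aligned; the map (x,y)→(u,v) scales areas by 2.
u-values: 9, 2, -7, -5, 0, 0; range = 9 − (-7) = 16.
v-values: 1, 4, 3, 5, -2, -4; range = 5 − (-4) = 9.
Area = (16 × 9) / 2 = 72.

72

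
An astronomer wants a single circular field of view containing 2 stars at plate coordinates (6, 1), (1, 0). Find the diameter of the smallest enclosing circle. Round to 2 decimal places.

The smallest circle enclosing two points has them as diameter endpoints.
Centre = midpoint = (3.5, 0.5); r² = |(6, 1)−(1, 0)|²/4 = 26/4 = 6.5.
Diameter = 2r = 2√(6.5) ≈ 5.10.

5.10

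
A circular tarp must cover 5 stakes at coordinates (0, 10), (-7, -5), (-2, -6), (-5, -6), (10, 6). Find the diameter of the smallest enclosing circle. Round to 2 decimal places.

20.25

The minimum enclosing circle of a finite set is fixed by two of the points (as a diameter) or three (as a circumcircle).
The farthest pair is (-7, -5)–(10, 6) with squared distance 410. The circle on this segment as diameter has centre (1.5, 0.5) and r² = 410/4 = 102.5.
Check (0, 10): distance² to centre = 92.5 ≤ 102.5, so it lies inside.
All remaining points lie in this disk, and no smaller disk contains both endpoints, so this is the minimum enclosing circle.
Diameter = 2r = 2√(102.5) ≈ 20.25.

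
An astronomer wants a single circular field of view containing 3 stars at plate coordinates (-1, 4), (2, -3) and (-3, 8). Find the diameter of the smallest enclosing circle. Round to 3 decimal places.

12.083

Call the three points A, B, C in the order given.
Side lengths²: AB² = 58, AC² = 20, BC² = 146.
Since BC² = 146 ≥ 58 + 20 = 78, the angle opposite BC is not acute, so the smallest enclosing circle has BC as diameter.
Centre = midpoint of BC = (-0.5, 2.5), r² = 146/4 = 36.5.
Diameter = 2r = 2√(36.5) ≈ 12.083.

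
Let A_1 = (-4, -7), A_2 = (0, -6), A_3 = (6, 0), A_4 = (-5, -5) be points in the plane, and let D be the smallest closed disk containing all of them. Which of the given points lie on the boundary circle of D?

A_1, A_3, A_4

By Welzl's lemma the MEC is supported by two points (diametrically opposite) or three points (on a circumcircle).
The minimum enclosing circle is determined by three boundary points: A_1, A_3, A_4.
Their circumcentre is (47/54, -179/54) with r² = 54385/1458.
The farthest remaining point A_2 is at distance² 11617/1458 ≤ 54385/1458.
The points at distance exactly r from the centre are A_1, A_3, A_4 — 3 points.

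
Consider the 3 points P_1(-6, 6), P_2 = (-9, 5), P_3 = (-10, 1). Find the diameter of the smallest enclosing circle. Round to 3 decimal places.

6.403

Side lengths²: P_1P_2² = 10, P_1P_3² = 41, P_2P_3² = 17.
Since P_1P_3² = 41 ≥ 17 + 10 = 27, the angle opposite P_1P_3 is not acute, so the smallest enclosing circle has P_1P_3 as diameter.
Centre = midpoint of P_1P_3 = (-8, 3.5), r² = 41/4 = 10.25.
Diameter = 2r = 2√(10.25) ≈ 6.403.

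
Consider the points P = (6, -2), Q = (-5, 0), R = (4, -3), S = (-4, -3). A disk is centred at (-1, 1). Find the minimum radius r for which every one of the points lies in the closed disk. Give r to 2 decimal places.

The required radius is the distance from (-1, 1) to the farthest point.
Squared distances: 58, 17, 41, 25.
Maximum is 58, attained at P.
r = √58 ≈ 7.62.

7.62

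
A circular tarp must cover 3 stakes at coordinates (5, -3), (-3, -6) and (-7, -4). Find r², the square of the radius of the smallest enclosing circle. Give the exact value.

Call the three points A, B, C in the order given.
Side lengths²: AB² = 73, AC² = 145, BC² = 20.
Since AC² = 145 ≥ 73 + 20 = 93, the angle opposite AC is not acute, so the smallest enclosing circle has AC as diameter.
Centre = midpoint of AC = (-1, -3.5), r² = 145/4 = 36.25.

36.25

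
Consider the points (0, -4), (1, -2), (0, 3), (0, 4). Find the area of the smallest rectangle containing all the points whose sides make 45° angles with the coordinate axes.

In coordinates u = x + y, v = x − y the rectangle is axis-aligned; the map (x,y)→(u,v) scales areas by 2.
u-values: -4, -1, 3, 4; range = 4 − (-4) = 8.
v-values: 4, 3, -3, -4; range = 4 − (-4) = 8.
Area = (8 × 8) / 2 = 32.

32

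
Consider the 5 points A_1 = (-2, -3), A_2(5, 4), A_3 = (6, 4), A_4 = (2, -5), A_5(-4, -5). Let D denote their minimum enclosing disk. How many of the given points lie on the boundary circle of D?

2

By Welzl's lemma the MEC is supported by two points (diametrically opposite) or three points (on a circumcircle).
The farthest pair is A_3–A_5 with squared distance 181. The circle on this segment as diameter has centre (1, -0.5) and r² = 181/4 = 45.25.
Check A_1: distance² to centre = 15.25 ≤ 45.25, so it lies inside.
All remaining points lie in this disk, and no smaller disk contains both endpoints, so this is the minimum enclosing circle.
The points at distance exactly r from the centre are A_3, A_5 — 2 points.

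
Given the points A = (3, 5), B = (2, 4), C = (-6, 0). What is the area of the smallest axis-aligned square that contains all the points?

81

The bounding box has width 9 and height 5.
An axis-aligned square enclosing the set must have side ≥ max(width, height).
So the minimum side is max(9, 5) = 9.
Area = 9² = 81.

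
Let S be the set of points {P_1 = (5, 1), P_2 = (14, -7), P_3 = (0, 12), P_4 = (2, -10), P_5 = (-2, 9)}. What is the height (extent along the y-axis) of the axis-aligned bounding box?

22

max y = 12, min y = -10, so height = 22.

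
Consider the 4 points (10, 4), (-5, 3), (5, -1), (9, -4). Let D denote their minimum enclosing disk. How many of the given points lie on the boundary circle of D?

The minimum enclosing circle of a finite set is fixed by two of the points (as a diameter) or three (as a circumcircle).
The minimum enclosing circle is determined by three boundary points: (10, 4), (-5, 3), (9, -4).
Their circumcentre is (91/34, 29/34) with r² = 36725/578.
The farthest remaining point (5, -1) is at distance² 5105/578 ≤ 36725/578.
The points at distance exactly r from the centre are (10, 4), (-5, 3), (9, -4) — 3 points.

3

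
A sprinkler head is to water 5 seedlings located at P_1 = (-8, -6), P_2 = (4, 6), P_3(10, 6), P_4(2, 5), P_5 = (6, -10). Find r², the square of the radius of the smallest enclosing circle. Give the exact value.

117.13

A smallest enclosing disk is always determined by at most three of the input points on its boundary.
The minimum enclosing circle is determined by three boundary points: P_1, P_3, P_5.
Their circumcentre is (1.2, -0.3) with r² = 117.13.
The farthest remaining point P_2 is at distance² 47.53 ≤ 117.13.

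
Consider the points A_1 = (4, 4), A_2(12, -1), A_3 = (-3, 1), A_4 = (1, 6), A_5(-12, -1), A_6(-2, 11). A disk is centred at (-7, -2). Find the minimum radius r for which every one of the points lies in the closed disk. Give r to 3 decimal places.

19.026

The required radius is the distance from (-7, -2) to the farthest point.
Squared distances: 157, 362, 25, 128, 26, 194.
Maximum is 362, attained at A_2.
r = √362 ≈ 19.026.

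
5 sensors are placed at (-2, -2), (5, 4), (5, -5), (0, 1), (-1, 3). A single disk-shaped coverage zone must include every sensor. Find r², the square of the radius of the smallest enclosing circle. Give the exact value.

925/36

The minimum enclosing circle of a finite set is fixed by two of the points (as a diameter) or three (as a circumcircle).
The minimum enclosing circle is determined by three boundary points: (5, 4), (5, -5), (-1, 3).
Their circumcentre is (8/3, -0.5) with r² = 925/36.
The farthest remaining point (-2, -2) is at distance² 865/36 ≤ 925/36.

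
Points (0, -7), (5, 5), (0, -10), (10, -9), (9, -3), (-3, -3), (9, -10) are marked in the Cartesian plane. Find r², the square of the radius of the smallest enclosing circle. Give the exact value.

The minimum enclosing circle is determined by three boundary points: (5, 5), (0, -10), (9, -10).
Their circumcentre is (4.5, -19/6) with r² = 1205/18.
The farthest remaining point (10, -9) is at distance² 1157/18 ≤ 1205/18.

1205/18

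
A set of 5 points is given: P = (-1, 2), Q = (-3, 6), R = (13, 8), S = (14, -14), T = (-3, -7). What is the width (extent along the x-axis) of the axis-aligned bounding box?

max x = 14, min x = -3, so width = 17.

17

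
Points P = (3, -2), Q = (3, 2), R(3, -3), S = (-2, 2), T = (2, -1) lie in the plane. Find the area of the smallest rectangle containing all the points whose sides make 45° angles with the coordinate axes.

25

In coordinates u = x + y, v = x − y the rectangle is axis-aligned; the map (x,y)→(u,v) scales areas by 2.
u-values: 1, 5, 0, 0, 1; range = 5 − 0 = 5.
v-values: 5, 1, 6, -4, 3; range = 6 − (-4) = 10.
Area = (5 × 10) / 2 = 25.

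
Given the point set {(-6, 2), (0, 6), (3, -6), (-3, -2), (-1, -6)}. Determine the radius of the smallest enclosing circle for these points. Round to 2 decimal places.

6.39

By Welzl's lemma the MEC is supported by two points (diametrically opposite) or three points (on a circumcircle).
The minimum enclosing circle is determined by three boundary points: (-6, 2), (0, 6), (3, -6).
Their circumcentre is (-1/14, -11/28) with r² = 32045/784.
The farthest remaining point (-1, -6) is at distance² 25325/784 ≤ 32045/784.
r = √(32045/784) ≈ 6.39.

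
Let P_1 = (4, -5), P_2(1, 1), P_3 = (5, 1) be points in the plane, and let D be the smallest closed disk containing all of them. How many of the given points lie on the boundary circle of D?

3

Side lengths²: P_1P_2² = 45, P_1P_3² = 37, P_2P_3² = 16.
Since P_1P_2² = 45 < 37 + 16 = 53, the triangle is acute, so the smallest enclosing circle is the circumcircle.
Circumcentre = (3, -1.75), r² = 11.5625.
The points at distance exactly r from the centre are P_1, P_2, P_3 — 3 points.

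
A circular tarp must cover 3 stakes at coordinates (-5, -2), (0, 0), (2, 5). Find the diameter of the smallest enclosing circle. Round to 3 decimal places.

Call the three points A, B, C in the order given.
Side lengths²: AB² = 29, AC² = 98, BC² = 29.
Since AC² = 98 ≥ 29 + 29 = 58, the angle opposite AC is not acute, so the smallest enclosing circle has AC as diameter.
Centre = midpoint of AC = (-1.5, 1.5), r² = 98/4 = 24.5.
Diameter = 2r = 2√(24.5) ≈ 9.899.

9.899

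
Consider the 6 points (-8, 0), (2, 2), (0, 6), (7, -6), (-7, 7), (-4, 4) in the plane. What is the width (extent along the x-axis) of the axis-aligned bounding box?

15

max x = 7, min x = -8, so width = 15.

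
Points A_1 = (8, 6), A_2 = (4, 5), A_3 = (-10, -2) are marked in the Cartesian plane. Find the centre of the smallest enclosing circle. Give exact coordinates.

Side lengths²: A_1A_2² = 17, A_1A_3² = 388, A_2A_3² = 245.
Since A_1A_3² = 388 ≥ 245 + 17 = 262, the angle opposite A_1A_3 is not acute, so the smallest enclosing circle has A_1A_3 as diameter.
Centre = midpoint of A_1A_3 = (-1, 2), r² = 388/4 = 97.
Centre = (-1, 2).

(-1, 2)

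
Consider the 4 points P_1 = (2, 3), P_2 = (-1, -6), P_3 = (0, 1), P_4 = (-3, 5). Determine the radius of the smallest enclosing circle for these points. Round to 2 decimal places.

By Welzl's lemma the MEC is supported by two points (diametrically opposite) or three points (on a circumcircle).
The farthest pair is P_2–P_4 with squared distance 125. The circle on this segment as diameter has centre (-2, -0.5) and r² = 125/4 = 31.25.
Check P_1: distance² to centre = 28.25 ≤ 31.25, so it lies inside.
All remaining points lie in this disk, and no smaller disk contains both endpoints, so this is the minimum enclosing circle.
r = √(31.25) ≈ 5.59.

5.59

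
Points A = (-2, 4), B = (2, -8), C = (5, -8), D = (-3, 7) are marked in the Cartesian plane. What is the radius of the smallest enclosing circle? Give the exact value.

By Welzl's lemma the MEC is supported by two points (diametrically opposite) or three points (on a circumcircle).
The farthest pair is C–D with squared distance 289. The circle on this segment as diameter has centre (1, -0.5) and r² = 289/4 = 72.25.
Check A: distance² to centre = 29.25 ≤ 72.25, so it lies inside.
All remaining points lie in this disk, and no smaller disk contains both endpoints, so this is the minimum enclosing circle.
r = √(72.25) = 8.5.

8.5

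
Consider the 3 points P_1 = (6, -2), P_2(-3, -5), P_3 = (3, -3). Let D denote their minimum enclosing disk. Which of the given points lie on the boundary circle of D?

P_1, P_2

Side lengths²: P_1P_2² = 90, P_1P_3² = 10, P_2P_3² = 40.
Since P_1P_2² = 90 ≥ 40 + 10 = 50, the angle opposite P_1P_2 is not acute, so the smallest enclosing circle has P_1P_2 as diameter.
Centre = midpoint of P_1P_2 = (1.5, -3.5), r² = 90/4 = 22.5.
The points at distance exactly r from the centre are P_1, P_2 — 2 points.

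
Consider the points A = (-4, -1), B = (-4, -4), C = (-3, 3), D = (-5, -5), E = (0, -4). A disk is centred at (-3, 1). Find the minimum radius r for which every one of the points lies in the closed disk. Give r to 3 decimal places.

6.325

The required radius is the distance from (-3, 1) to the farthest point.
Squared distances: 5, 26, 4, 40, 34.
Maximum is 40, attained at D.
r = √40 ≈ 6.325.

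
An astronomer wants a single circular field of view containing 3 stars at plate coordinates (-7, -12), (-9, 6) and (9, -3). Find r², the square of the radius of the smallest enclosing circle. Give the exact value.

69085/578

Call the three points A, B, C in the order given.
Side lengths²: AB² = 328, AC² = 337, BC² = 405.
Since BC² = 405 < 337 + 328 = 665, the triangle is acute, so the smallest enclosing circle is the circumcircle.
Circumcentre = (-65/34, -79/34), r² = 69085/578.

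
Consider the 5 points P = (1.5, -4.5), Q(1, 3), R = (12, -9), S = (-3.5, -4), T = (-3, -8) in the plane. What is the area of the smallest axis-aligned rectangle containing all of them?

x ranges over [-3.5, 12], width 15.5.
y ranges over [-9, 3], height 12.
Area = 15.5 × 12 = 186.

186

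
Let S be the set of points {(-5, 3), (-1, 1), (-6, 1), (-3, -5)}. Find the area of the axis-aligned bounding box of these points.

x ranges over [-6, -1], width 5.
y ranges over [-5, 3], height 8.
Area = 5 × 8 = 40.

40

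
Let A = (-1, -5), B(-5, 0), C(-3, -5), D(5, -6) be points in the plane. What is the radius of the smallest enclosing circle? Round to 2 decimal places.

5.83

By Welzl's lemma the MEC is supported by two points (diametrically opposite) or three points (on a circumcircle).
The farthest pair is B–D with squared distance 136. The circle on this segment as diameter has centre (0, -3) and r² = 136/4 = 34.
Check A: distance² to centre = 5 ≤ 34, so it lies inside.
All remaining points lie in this disk, and no smaller disk contains both endpoints, so this is the minimum enclosing circle.
r = √34 ≈ 5.83.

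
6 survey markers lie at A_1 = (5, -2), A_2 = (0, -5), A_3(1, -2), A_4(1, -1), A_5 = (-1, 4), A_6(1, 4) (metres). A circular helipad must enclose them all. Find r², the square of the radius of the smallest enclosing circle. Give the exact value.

21.78125

By Welzl's lemma the MEC is supported by two points (diametrically opposite) or three points (on a circumcircle).
The minimum enclosing circle is determined by three boundary points: A_1, A_2, A_5.
Their circumcentre is (0.625, -0.375) with r² = 21.78125.
The farthest remaining point A_6 is at distance² 19.28125 ≤ 21.78125.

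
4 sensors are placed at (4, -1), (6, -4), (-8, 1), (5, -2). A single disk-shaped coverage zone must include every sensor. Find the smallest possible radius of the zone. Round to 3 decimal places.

The farthest pair is (6, -4)–(-8, 1) with squared distance 221. The circle on this segment as diameter has centre (-1, -1.5) and r² = 221/4 = 55.25.
Check (4, -1): distance² to centre = 25.25 ≤ 55.25, so it lies inside.
All remaining points lie in this disk, and no smaller disk contains both endpoints, so this is the minimum enclosing circle.
r = √(55.25) ≈ 7.433.

7.433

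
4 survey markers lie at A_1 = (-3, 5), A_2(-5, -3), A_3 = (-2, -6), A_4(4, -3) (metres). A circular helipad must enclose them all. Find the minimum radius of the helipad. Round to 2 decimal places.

A smallest enclosing disk is always determined by at most three of the input points on its boundary.
The minimum enclosing circle is determined by three boundary points: A_1, A_3, A_4.
Their circumcentre is (-49/46, -17/46) with r² = 34465/1058.
The farthest remaining point A_2 is at distance² 23701/1058 ≤ 34465/1058.
r = √(34465/1058) ≈ 5.71.

5.71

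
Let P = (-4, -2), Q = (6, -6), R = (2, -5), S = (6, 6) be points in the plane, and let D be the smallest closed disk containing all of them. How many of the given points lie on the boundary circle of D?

3

By Welzl's lemma the MEC is supported by two points (diametrically opposite) or three points (on a circumcircle).
The minimum enclosing circle is determined by three boundary points: P, Q, S.
Their circumcentre is (2.6, 0) with r² = 47.56.
The farthest remaining point R is at distance² 25.36 ≤ 47.56.
The points at distance exactly r from the centre are P, Q, S — 3 points.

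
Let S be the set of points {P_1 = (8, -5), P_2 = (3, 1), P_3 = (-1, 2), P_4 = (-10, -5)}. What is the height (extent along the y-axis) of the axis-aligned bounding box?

max y = 2, min y = -5, so height = 7.

7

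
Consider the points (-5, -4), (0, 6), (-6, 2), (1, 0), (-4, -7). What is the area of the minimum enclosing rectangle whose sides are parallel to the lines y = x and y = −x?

93.5

In coordinates u = x + y, v = x − y the rectangle is axis-aligned; the map (x,y)→(u,v) scales areas by 2.
u-values: -9, 6, -4, 1, -11; range = 6 − (-11) = 17.
v-values: -1, -6, -8, 1, 3; range = 3 − (-8) = 11.
Area = (17 × 11) / 2 = 93.5.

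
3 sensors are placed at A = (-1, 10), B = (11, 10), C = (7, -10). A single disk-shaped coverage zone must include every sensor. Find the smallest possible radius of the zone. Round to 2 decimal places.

Side lengths²: AB² = 144, AC² = 464, BC² = 416.
Since AC² = 464 < 416 + 144 = 560, the triangle is acute, so the smallest enclosing circle is the circumcircle.
Circumcentre = (5, 0.8), r² = 120.64.
r = √(120.64) ≈ 10.98.

10.98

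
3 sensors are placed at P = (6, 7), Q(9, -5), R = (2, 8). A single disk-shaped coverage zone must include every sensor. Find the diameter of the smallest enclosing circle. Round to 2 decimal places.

14.76

Side lengths²: PQ² = 153, PR² = 17, QR² = 218.
Since QR² = 218 ≥ 153 + 17 = 170, the angle opposite QR is not acute, so the smallest enclosing circle has QR as diameter.
Centre = midpoint of QR = (5.5, 1.5), r² = 218/4 = 54.5.
Diameter = 2r = 2√(54.5) ≈ 14.76.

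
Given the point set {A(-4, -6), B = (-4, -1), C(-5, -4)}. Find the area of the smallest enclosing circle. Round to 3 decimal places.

Side lengths²: AB² = 25, AC² = 5, BC² = 10.
Since AB² = 25 ≥ 10 + 5 = 15, the angle opposite AB is not acute, so the smallest enclosing circle has AB as diameter.
Centre = midpoint of AB = (-4, -3.5), r² = 25/4 = 6.25.
Area = π·r² = π·6.25 ≈ 19.635.

19.635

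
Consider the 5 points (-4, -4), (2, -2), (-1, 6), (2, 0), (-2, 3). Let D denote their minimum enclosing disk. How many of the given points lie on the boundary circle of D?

3

A smallest enclosing disk is always determined by at most three of the input points on its boundary.
The minimum enclosing circle is determined by three boundary points: (-4, -4), (2, -2), (-1, 6).
Their circumcentre is (-125/54, 17/18) with r² = 39785/1458.
The farthest remaining point (2, 0) is at distance² 28445/1458 ≤ 39785/1458.
The points at distance exactly r from the centre are (-4, -4), (2, -2), (-1, 6) — 3 points.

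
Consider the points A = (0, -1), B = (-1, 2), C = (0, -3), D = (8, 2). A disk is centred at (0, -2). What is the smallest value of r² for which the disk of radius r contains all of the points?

80

The required radius is the distance from (0, -2) to the farthest point.
Squared distances: 1, 17, 1, 80.
Maximum is 80, attained at D.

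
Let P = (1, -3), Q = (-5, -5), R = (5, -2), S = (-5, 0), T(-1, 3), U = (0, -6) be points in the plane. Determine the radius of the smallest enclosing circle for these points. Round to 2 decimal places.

5.36

By Welzl's lemma the MEC is supported by two points (diametrically opposite) or three points (on a circumcircle).
The minimum enclosing circle is determined by three boundary points: Q, R, T.
Their circumcentre is (-6/17, -79/34) with r² = 33245/1156.
The farthest remaining point S is at distance² 31205/1156 ≤ 33245/1156.
r = √(33245/1156) ≈ 5.36.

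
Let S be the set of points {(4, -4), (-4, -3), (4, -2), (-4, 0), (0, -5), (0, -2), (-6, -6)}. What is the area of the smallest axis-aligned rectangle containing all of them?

x ranges over [-6, 4], width 10.
y ranges over [-6, 0], height 6.
Area = 10 × 6 = 60.

60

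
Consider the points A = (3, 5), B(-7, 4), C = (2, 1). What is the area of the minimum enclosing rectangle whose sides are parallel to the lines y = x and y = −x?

66

In coordinates u = x + y, v = x − y the rectangle is axis-aligned; the map (x,y)→(u,v) scales areas by 2.
u-values: 8, -3, 3; range = 8 − (-3) = 11.
v-values: -2, -11, 1; range = 1 − (-11) = 12.
Area = (11 × 12) / 2 = 66.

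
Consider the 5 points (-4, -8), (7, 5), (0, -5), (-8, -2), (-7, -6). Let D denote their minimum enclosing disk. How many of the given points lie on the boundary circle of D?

2

A smallest enclosing disk is always determined by at most three of the input points on its boundary.
The farthest pair is (7, 5)–(-7, -6) with squared distance 317. The circle on this segment as diameter has centre (0, -0.5) and r² = 317/4 = 79.25.
Check (-4, -8): distance² to centre = 72.25 ≤ 79.25, so it lies inside.
All remaining points lie in this disk, and no smaller disk contains both endpoints, so this is the minimum enclosing circle.
The points at distance exactly r from the centre are (7, 5), (-7, -6) — 2 points.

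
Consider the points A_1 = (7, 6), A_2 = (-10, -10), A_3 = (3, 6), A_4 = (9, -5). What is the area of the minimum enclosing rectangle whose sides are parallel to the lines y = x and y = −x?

In coordinates u = x + y, v = x − y the rectangle is axis-aligned; the map (x,y)→(u,v) scales areas by 2.
u-values: 13, -20, 9, 4; range = 13 − (-20) = 33.
v-values: 1, 0, -3, 14; range = 14 − (-3) = 17.
Area = (33 × 17) / 2 = 280.5.

280.5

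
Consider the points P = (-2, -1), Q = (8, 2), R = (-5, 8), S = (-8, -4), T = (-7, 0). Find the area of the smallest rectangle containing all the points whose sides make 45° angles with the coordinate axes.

In coordinates u = x + y, v = x − y the rectangle is axis-aligned; the map (x,y)→(u,v) scales areas by 2.
u-values: -3, 10, 3, -12, -7; range = 10 − (-12) = 22.
v-values: -1, 6, -13, -4, -7; range = 6 − (-13) = 19.
Area = (22 × 19) / 2 = 209.

209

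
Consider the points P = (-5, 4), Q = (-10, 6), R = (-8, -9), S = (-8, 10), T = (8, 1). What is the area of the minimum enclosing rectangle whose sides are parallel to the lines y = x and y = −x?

In coordinates u = x + y, v = x − y the rectangle is axis-aligned; the map (x,y)→(u,v) scales areas by 2.
u-values: -1, -4, -17, 2, 9; range = 9 − (-17) = 26.
v-values: -9, -16, 1, -18, 7; range = 7 − (-18) = 25.
Area = (26 × 25) / 2 = 325.

325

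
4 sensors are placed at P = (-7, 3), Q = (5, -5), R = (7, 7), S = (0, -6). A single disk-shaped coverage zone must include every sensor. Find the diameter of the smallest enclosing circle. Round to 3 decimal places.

15.967

The minimum enclosing circle is determined by three boundary points: P, Q, R.
Their circumcentre is (0.9, 1.85) with r² = 63.7325.
The farthest remaining point S is at distance² 62.4325 ≤ 63.7325.
Diameter = 2r = 2√(63.7325) ≈ 15.967.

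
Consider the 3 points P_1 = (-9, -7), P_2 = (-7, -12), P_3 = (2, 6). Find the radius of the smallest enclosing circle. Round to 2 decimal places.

10.06

Side lengths²: P_1P_2² = 29, P_1P_3² = 290, P_2P_3² = 405.
Since P_2P_3² = 405 ≥ 290 + 29 = 319, the angle opposite P_2P_3 is not acute, so the smallest enclosing circle has P_2P_3 as diameter.
Centre = midpoint of P_2P_3 = (-2.5, -3), r² = 405/4 = 101.25.
r = √(101.25) ≈ 10.06.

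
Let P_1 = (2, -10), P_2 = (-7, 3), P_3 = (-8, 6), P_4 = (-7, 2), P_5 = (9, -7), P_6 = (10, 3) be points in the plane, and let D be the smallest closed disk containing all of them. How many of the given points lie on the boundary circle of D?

2

The farthest pair is P_3–P_5 with squared distance 458. The circle on this segment as diameter has centre (0.5, -0.5) and r² = 458/4 = 114.5.
Check P_1: distance² to centre = 92.5 ≤ 114.5, so it lies inside.
All remaining points lie in this disk, and no smaller disk contains both endpoints, so this is the minimum enclosing circle.
The points at distance exactly r from the centre are P_3, P_5 — 2 points.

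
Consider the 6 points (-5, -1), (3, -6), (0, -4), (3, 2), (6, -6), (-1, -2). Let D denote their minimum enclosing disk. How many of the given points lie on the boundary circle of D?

3

The minimum enclosing circle of a finite set is fixed by two of the points (as a diameter) or three (as a circumcircle).
The farthest pair is (-5, -1)–(6, -6) with squared distance 146. The circle on this segment as diameter has centre (0.5, -3.5) and r² = 146/4 = 36.5.
Check (3, -6): distance² to centre = 12.5 ≤ 36.5, so it lies inside.
All remaining points lie in this disk, and no smaller disk contains both endpoints, so this is the minimum enclosing circle.
The points at distance exactly r from the centre are (-5, -1), (3, 2), (6, -6) — 3 points.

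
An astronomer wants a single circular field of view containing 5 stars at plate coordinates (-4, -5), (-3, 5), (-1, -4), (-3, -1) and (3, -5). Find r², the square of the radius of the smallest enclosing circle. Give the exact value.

A smallest enclosing disk is always determined by at most three of the input points on its boundary.
The minimum enclosing circle is determined by three boundary points: (-4, -5), (-3, 5), (3, -5).
Their circumcentre is (-0.5, -0.3) with r² = 34.34.
The farthest remaining point (-1, -4) is at distance² 13.94 ≤ 34.34.

34.34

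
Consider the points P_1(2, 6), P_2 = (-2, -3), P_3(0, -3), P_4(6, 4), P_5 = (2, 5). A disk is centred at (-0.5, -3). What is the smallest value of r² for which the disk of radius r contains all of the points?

The required radius is the distance from (-0.5, -3) to the farthest point.
Squared distances: 87.25, 2.25, 0.25, 91.25, 70.25.
Maximum is 91.25, attained at P_4.

91.25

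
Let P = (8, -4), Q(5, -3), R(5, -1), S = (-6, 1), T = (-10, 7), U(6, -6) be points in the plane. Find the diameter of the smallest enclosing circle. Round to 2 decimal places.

The farthest pair is P–T with squared distance 445. The circle on this segment as diameter has centre (-1, 1.5) and r² = 445/4 = 111.25.
Check Q: distance² to centre = 56.25 ≤ 111.25, so it lies inside.
All remaining points lie in this disk, and no smaller disk contains both endpoints, so this is the minimum enclosing circle.
Diameter = 2r = 2√(111.25) ≈ 21.10.

21.10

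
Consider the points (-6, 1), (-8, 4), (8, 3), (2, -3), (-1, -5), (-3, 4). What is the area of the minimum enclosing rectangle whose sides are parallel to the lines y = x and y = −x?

In coordinates u = x + y, v = x − y the rectangle is axis-aligned; the map (x,y)→(u,v) scales areas by 2.
u-values: -5, -4, 11, -1, -6, 1; range = 11 − (-6) = 17.
v-values: -7, -12, 5, 5, 4, -7; range = 5 − (-12) = 17.
Area = (17 × 17) / 2 = 144.5.

144.5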